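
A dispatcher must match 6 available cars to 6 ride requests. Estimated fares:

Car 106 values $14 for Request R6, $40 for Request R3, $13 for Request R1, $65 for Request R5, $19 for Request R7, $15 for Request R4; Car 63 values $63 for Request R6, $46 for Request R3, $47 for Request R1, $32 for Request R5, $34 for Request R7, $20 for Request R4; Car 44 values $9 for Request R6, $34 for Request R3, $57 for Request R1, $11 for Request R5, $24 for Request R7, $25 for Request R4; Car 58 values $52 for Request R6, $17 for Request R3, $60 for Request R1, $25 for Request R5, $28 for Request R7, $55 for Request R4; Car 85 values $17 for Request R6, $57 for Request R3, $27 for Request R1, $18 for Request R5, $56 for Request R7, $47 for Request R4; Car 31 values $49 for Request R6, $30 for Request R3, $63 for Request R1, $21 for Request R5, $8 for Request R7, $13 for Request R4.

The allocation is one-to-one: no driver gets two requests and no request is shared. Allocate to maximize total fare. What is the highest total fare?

Maximum total: $336

Optimal: Car 106→Request R5 ($65), Car 63→Request R6 ($63), Car 44→Request R3 ($34), Car 58→Request R4 ($55), Car 85→Request R7 ($56), Car 31→Request R1 ($63) — total 65+63+34+55+56+63 = $336.
Column-greedy (each request in turn goes to its best remaining driver) gives $301, worse by 35.
Next-best assignment: Car 106→Request R5, Car 63→Request R3, Car 44→Request R1, Car 58→Request R4, Car 85→Request R7, Car 31→Request R6 = $328.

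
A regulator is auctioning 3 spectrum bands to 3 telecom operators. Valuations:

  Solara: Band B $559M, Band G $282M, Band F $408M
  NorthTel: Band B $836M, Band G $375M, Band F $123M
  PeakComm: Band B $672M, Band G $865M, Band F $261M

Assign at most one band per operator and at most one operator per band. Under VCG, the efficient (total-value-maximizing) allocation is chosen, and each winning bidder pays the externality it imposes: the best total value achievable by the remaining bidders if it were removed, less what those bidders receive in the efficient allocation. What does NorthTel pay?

NorthTel pays $151M.

Efficient allocation: Solara→Band F ($408M), NorthTel→Band B ($836M), PeakComm→Band G ($865M); total welfare W = $2109M.
NorthTel receives Band B at value $836M, so the others get W − 836 = $1273M.
Without NorthTel: best allocation of the remaining 2 bidders over all 3 bands is Solara→Band B ($559M), PeakComm→Band G ($865M), total $1424M.
VCG payment = (others' best without NorthTel) − (others' welfare with NorthTel) = 1424 − 1273 = $151M.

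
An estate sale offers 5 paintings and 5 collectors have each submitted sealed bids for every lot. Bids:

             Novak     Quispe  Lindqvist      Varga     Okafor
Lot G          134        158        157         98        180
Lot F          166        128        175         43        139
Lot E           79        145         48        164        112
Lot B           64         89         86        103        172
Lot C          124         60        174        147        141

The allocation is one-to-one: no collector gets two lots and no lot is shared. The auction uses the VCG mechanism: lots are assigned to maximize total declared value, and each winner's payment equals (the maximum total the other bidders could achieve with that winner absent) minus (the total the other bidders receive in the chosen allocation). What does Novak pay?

Efficient allocation: Novak→Lot F ($166), Quispe→Lot G ($158), Lindqvist→Lot C ($174), Varga→Lot E ($164), Okafor→Lot B ($172); total welfare W = $834.
Novak receives Lot F at value $166, so the others get W − 166 = $668.
Without Novak: best allocation of the remaining 4 bidders over all 5 lots is Quispe→Lot G ($158), Lindqvist→Lot F ($175), Varga→Lot E ($164), Okafor→Lot B ($172), total $669.
VCG payment = (others' best without Novak) − (others' welfare with Novak) = 669 − 668 = $1.

Novak pays $1.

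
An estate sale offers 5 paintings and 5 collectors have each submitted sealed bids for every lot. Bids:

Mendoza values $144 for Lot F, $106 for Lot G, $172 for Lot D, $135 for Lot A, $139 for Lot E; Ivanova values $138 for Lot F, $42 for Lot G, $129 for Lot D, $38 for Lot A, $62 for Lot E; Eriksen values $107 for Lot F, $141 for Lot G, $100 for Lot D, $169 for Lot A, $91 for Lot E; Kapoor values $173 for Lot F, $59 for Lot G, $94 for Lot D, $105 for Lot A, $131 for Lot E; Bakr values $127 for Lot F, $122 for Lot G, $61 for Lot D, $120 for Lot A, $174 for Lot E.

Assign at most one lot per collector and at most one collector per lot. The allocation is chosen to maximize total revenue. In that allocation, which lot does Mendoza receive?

Treat this as an assignment problem: match each collector to one lot.
Optimal: Mendoza→Lot A ($135), Ivanova→Lot D ($129), Eriksen→Lot G ($141), Kapoor→Lot F ($173), Bakr→Lot E ($174) — total 135+129+141+173+174 = $752.
Max-entry greedy (repeatedly take the single best remaining cell) gives $730, worse by 22.
Next-best assignment: Mendoza→Lot G, Ivanova→Lot D, Eriksen→Lot A, Kapoor→Lot F, Bakr→Lot E = $751.
Mendoza's own top lot is Lot D ($172), but forcing Mendoza→Lot D and reassigning the rest optimally gives only $732 — worse by 20.

Mendoza receives Lot A.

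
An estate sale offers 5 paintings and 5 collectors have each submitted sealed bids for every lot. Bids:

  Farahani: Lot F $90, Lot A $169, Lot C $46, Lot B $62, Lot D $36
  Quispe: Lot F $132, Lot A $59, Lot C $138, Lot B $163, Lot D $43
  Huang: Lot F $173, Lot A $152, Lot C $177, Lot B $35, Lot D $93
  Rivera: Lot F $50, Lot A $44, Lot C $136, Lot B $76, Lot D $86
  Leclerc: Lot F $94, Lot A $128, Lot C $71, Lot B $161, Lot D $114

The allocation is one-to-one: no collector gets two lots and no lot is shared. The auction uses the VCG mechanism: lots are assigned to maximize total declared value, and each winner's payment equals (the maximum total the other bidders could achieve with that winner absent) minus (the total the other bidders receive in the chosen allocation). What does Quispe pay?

Quispe pays $47.

Efficient allocation: Farahani→Lot A ($169), Quispe→Lot B ($163), Huang→Lot F ($173), Rivera→Lot C ($136), Leclerc→Lot D ($114); total welfare W = $755.
Quispe receives Lot B at value $163, so the others get W − 163 = $592.
Without Quispe: best allocation of the remaining 4 bidders over all 5 lots is Farahani→Lot A ($169), Huang→Lot F ($173), Rivera→Lot C ($136), Leclerc→Lot B ($161), total $639.
VCG payment = (others' best without Quispe) − (others' welfare with Quispe) = 639 − 592 = $47.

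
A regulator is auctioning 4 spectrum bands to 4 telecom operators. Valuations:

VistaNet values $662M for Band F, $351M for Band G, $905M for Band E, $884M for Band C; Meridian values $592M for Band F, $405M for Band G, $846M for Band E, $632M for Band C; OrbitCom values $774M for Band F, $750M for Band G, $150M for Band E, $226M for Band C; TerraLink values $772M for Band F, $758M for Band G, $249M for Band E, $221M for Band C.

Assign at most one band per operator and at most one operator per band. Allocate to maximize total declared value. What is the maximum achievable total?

Optimal: VistaNet→Band C ($884M), Meridian→Band E ($846M), OrbitCom→Band F ($774M), TerraLink→Band G ($758M) — total 884+846+774+758 = $3262M.
Max-entry greedy (repeatedly take the single best remaining cell) gives $3069M, worse by 193.
Next-best assignment: VistaNet→Band C, Meridian→Band E, OrbitCom→Band G, TerraLink→Band F = $3252M.

Max total: $3262M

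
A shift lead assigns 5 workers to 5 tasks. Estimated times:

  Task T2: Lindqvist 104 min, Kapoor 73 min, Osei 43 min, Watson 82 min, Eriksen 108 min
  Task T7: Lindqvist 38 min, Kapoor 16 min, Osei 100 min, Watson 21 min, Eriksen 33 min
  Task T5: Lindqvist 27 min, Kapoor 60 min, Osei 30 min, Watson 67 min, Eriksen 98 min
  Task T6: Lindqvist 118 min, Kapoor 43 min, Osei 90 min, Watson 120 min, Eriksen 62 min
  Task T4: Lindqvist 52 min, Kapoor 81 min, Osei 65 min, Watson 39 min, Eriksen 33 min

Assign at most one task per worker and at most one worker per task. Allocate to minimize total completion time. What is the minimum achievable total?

Min total: 167 min

Optimal: Lindqvist→Task T5 (27 min), Kapoor→Task T6 (43 min), Osei→Task T2 (43 min), Watson→Task T7 (21 min), Eriksen→Task T4 (33 min) — total 27+43+43+21+33 = 167 min.
Column-greedy (each task in turn goes to its cheapest remaining worker) gives 187 min, worse by 20.
Next-best assignment: Lindqvist→Task T5, Kapoor→Task T6, Osei→Task T2, Watson→Task T4, Eriksen→Task T7 = 185 min.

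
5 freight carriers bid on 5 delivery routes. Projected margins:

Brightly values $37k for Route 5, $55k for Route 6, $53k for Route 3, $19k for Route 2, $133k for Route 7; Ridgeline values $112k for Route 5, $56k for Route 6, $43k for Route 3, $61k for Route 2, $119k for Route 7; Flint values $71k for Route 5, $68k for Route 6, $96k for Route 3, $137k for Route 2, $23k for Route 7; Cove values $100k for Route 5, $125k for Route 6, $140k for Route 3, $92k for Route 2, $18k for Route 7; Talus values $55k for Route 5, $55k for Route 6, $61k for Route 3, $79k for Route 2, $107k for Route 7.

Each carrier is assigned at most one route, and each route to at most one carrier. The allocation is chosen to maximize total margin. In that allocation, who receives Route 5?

Optimal: Brightly→Route 7 ($133k), Ridgeline→Route 5 ($112k), Flint→Route 2 ($137k), Cove→Route 3 ($140k), Talus→Route 6 ($55k) — total 133+112+137+140+55 = $577k.
Column-greedy (each route in turn goes to its best remaining carrier) gives $545k, worse by 32.
Next-best assignment: Brightly→Route 7, Ridgeline→Route 5, Flint→Route 2, Cove→Route 6, Talus→Route 3 = $568k.
Every other assignment is strictly worse.
Ridgeline's own top route is Route 7 ($119k), but forcing Ridgeline→Route 7 and reassigning the rest optimally gives only $506k — worse by 71.

Ridgeline receives Route 5.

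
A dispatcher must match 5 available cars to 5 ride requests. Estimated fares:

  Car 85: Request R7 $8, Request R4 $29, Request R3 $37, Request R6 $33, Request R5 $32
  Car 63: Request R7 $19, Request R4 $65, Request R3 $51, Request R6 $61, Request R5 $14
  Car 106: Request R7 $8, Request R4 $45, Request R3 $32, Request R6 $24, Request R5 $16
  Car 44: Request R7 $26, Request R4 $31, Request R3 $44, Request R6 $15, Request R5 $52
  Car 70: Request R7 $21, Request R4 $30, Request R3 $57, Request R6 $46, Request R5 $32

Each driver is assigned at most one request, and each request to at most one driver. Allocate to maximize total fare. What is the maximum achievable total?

This is the linear assignment problem.
Optimal: Car 85→Request R7 ($8), Car 63→Request R6 ($61), Car 106→Request R4 ($45), Car 44→Request R5 ($52), Car 70→Request R3 ($57) — total 8+61+45+52+57 = $223.
Max-entry greedy (repeatedly take the single best remaining cell) gives $215, worse by 8.
Next-best assignment: Car 85→Request R5, Car 63→Request R6, Car 106→Request R4, Car 44→Request R7, Car 70→Request R3 = $221.
Checked against all permutations: $223 is optimal.

Maximum total: $223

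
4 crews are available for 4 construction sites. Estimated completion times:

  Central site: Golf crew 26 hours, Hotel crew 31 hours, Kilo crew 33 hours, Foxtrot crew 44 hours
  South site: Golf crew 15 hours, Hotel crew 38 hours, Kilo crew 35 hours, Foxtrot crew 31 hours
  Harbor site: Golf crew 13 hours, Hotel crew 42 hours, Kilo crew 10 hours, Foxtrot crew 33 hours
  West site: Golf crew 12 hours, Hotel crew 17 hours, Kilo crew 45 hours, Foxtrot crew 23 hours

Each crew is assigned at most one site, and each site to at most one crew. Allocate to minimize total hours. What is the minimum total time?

Optimal: Golf crew→South site (15 hours), Hotel crew→Central site (31 hours), Kilo crew→Harbor site (10 hours), Foxtrot crew→West site (23 hours) — total 15+31+10+23 = 79 hours.
Column-greedy (each site in turn goes to its cheapest remaining crew) gives 84 hours, worse by 5.
Next-best assignment: Golf crew→Central site, Hotel crew→West site, Kilo crew→Harbor site, Foxtrot crew→South site = 84 hours.

Minimum total: 79 hours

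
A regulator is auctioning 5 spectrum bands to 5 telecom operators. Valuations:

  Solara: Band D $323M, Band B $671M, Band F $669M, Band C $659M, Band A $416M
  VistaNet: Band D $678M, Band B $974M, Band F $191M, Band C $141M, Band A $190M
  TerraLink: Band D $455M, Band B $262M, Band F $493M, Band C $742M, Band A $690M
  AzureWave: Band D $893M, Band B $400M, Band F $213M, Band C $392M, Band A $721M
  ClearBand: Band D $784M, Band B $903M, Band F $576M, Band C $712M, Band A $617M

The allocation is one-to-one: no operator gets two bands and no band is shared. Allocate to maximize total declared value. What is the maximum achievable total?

Optimal: Solara→Band F ($669M), VistaNet→Band B ($974M), TerraLink→Band A ($690M), AzureWave→Band D ($893M), ClearBand→Band C ($712M) — total 669+974+690+893+712 = $3938M.
Column-greedy (each band in turn goes to its best remaining operator) gives $3895M, worse by 43.

Maximum total: $3938M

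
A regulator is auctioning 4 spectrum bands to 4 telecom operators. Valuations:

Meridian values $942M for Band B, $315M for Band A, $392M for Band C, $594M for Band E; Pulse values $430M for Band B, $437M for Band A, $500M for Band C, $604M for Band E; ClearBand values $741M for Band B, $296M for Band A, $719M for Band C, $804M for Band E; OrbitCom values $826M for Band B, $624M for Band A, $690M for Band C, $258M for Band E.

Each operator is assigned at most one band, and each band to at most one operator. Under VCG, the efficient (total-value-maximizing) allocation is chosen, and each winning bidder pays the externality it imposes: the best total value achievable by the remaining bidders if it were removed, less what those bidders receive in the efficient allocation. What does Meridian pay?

Efficient allocation: Meridian→Band B ($942M), Pulse→Band E ($604M), ClearBand→Band C ($719M), OrbitCom→Band A ($624M); total welfare W = $2889M.
Meridian receives Band B at value $942M, so the others get W − 942 = $1947M.
Without Meridian: best allocation of the remaining 3 bidders over all 4 bands is Pulse→Band E ($604M), ClearBand→Band C ($719M), OrbitCom→Band B ($826M), total $2149M.
VCG payment = (others' best without Meridian) − (others' welfare with Meridian) = 2149 − 1947 = $202M.

Meridian pays $202M.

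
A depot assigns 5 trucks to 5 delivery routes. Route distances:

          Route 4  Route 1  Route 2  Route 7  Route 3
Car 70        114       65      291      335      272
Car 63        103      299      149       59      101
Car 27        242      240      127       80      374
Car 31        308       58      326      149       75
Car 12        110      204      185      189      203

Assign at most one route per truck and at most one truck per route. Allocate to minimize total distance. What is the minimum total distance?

Min total: 436 km

This is the linear assignment problem.
Optimal: Car 70→Route 1 (65 km), Car 63→Route 7 (59 km), Car 27→Route 2 (127 km), Car 31→Route 3 (75 km), Car 12→Route 4 (110 km) — total 65+59+127+75+110 = 436 km.
Min-entry greedy (repeatedly take the single cheapest remaining cell) gives 626 km, worse by 190.
Next-best assignment: Car 70→Route 1, Car 63→Route 2, Car 27→Route 7, Car 31→Route 3, Car 12→Route 4 = 479 km.
No other one-to-one assignment undercuts 436 km.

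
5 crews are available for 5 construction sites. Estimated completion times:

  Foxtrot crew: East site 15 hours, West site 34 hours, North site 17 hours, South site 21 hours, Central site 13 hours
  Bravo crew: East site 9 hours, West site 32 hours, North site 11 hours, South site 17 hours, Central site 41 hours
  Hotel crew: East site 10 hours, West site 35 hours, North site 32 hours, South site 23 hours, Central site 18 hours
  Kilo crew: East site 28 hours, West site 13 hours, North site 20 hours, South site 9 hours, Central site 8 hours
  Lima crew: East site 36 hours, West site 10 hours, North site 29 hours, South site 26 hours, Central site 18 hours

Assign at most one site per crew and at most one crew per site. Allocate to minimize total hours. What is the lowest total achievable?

Minimum total: 53 hours

This is a one-to-one assignment (minimum-cost bipartite matching).
Optimal: Foxtrot crew→Central site (13 hours), Bravo crew→North site (11 hours), Hotel crew→East site (10 hours), Kilo crew→South site (9 hours), Lima crew→West site (10 hours) — total 13+11+10+9+10 = 53 hours.
Next-best assignment: Foxtrot crew→South site, Bravo crew→North site, Hotel crew→East site, Kilo crew→Central site, Lima crew→West site = 60 hours.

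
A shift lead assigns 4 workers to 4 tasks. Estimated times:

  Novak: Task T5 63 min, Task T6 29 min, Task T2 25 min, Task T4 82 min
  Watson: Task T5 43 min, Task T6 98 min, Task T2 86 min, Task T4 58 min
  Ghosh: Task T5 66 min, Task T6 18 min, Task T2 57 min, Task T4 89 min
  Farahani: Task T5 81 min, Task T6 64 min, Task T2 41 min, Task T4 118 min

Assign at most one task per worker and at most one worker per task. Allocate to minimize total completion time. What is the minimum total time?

Minimum total: 180 min

This is a one-to-one assignment (minimum-cost bipartite matching).
Optimal: Novak→Task T5 (63 min), Watson→Task T4 (58 min), Ghosh→Task T6 (18 min), Farahani→Task T2 (41 min) — total 63+58+18+41 = 180 min.
Row-greedy (each worker in turn takes its cheapest remaining task) gives 204 min, worse by 24.
Checked against all permutations: 180 min is optimal.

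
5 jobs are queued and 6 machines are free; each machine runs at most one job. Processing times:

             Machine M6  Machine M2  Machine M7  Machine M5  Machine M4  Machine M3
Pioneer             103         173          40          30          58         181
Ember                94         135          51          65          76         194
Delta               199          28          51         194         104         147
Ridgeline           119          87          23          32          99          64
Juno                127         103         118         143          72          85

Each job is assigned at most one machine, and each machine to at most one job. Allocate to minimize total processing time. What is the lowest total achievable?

Min total: 242 min

This is a one-to-one assignment (minimum-cost bipartite matching).
Optimal: Pioneer→Machine M5 (30 min), Ember→Machine M4 (76 min), Delta→Machine M2 (28 min), Ridgeline→Machine M7 (23 min), Juno→Machine M3 (85 min) — total 30+76+28+23+85 = 242 min.
Row-greedy (each job in turn takes its cheapest remaining machine) gives 245 min, worse by 3.
Next-best assignment: Pioneer→Machine M5, Ember→Machine M7, Delta→Machine M2, Ridgeline→Machine M3, Juno→Machine M4 = 245 min.
Every other assignment is strictly worse.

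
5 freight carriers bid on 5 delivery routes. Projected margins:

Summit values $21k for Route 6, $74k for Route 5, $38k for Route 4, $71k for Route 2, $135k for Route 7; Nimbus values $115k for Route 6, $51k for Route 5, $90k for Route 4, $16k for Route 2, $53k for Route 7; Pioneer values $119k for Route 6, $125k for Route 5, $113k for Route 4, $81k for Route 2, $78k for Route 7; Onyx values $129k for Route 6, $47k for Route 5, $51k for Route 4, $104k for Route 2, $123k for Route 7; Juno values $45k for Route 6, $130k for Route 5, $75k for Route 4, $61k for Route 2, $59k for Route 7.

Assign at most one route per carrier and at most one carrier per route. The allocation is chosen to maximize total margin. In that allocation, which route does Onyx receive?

Onyx receives Route 2.

Treat this as an assignment problem: match each carrier to one route.
Optimal: Summit→Route 7 ($135k), Nimbus→Route 6 ($115k), Pioneer→Route 4 ($113k), Onyx→Route 2 ($104k), Juno→Route 5 ($130k) — total 135+115+113+104+130 = $597k.
Row-greedy (each carrier in turn takes its best remaining route) gives $554k, worse by 43.
Every other assignment is strictly worse.
Onyx's own top route is Route 6 ($129k), but forcing Onyx→Route 6 and reassigning the rest optimally gives only $565k — worse by 32.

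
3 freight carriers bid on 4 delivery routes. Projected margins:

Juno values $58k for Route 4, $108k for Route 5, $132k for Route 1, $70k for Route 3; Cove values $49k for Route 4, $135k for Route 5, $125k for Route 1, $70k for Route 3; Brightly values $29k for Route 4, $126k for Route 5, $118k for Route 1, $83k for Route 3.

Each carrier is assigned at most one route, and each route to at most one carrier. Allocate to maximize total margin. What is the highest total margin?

Optimal: Juno→Route 1 ($132k), Cove→Route 5 ($135k), Brightly→Route 3 ($83k) — total 132+135+83 = $350k.
Column-greedy (each route in turn goes to its best remaining carrier) gives $311k, worse by 39.
Swapping Cove↔Brightly (Cove→Route 3 $70k, Brightly→Route 5 $126k) loses 22.
Checked against all permutations: $350k is optimal.

Maximum total: $350k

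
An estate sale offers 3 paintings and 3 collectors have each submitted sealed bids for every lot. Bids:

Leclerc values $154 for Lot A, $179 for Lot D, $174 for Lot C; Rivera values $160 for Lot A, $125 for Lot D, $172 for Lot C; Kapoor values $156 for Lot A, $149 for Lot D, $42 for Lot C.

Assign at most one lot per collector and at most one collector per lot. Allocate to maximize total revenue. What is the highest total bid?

Maximum total: $507

Optimal: Leclerc→Lot D ($179), Rivera→Lot C ($172), Kapoor→Lot A ($156) — total 179+172+156 = $507.
Column-greedy (each lot in turn goes to its best remaining collector) gives $381, worse by 126.
Next-best assignment: Leclerc→Lot C, Rivera→Lot A, Kapoor→Lot D = $483.
Swapping Leclerc↔Kapoor (Leclerc→Lot A $154, Kapoor→Lot D $149) loses 32.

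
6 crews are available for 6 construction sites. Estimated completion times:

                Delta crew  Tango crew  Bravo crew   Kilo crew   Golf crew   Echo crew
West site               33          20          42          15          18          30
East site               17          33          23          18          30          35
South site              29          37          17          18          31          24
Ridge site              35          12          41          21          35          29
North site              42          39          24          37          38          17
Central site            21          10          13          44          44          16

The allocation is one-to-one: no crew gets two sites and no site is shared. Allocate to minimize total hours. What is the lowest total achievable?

This is the linear assignment problem.
Optimal: Delta crew→East site (17 hours), Tango crew→Ridge site (12 hours), Bravo crew→Central site (13 hours), Kilo crew→South site (18 hours), Golf crew→West site (18 hours), Echo crew→North site (17 hours) — total 17+12+13+18+18+17 = 95 hours.
Row-greedy (each crew in turn takes its cheapest remaining site) gives 111 hours, worse by 16.
Swapping Golf crew↔Bravo crew (Golf crew→Central site 44 hours, Bravo crew→West site 42 hours) adds 55.
Every other assignment is strictly worse.

Minimum total: 95 hours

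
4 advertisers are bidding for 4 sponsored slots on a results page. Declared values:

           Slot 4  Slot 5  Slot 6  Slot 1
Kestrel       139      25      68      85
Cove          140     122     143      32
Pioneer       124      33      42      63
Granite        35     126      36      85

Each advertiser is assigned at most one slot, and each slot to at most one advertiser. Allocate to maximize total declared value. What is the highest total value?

This is the linear assignment problem.
Optimal: Kestrel→Slot 1 ($85), Cove→Slot 6 ($143), Pioneer→Slot 4 ($124), Granite→Slot 5 ($126) — total 85+143+124+126 = $478.
Max-entry greedy (repeatedly take the single best remaining cell) gives $471, worse by 7.
Next-best assignment: Kestrel→Slot 4, Cove→Slot 6, Pioneer→Slot 1, Granite→Slot 5 = $471.
No other one-to-one assignment exceeds $478.

Max total: $478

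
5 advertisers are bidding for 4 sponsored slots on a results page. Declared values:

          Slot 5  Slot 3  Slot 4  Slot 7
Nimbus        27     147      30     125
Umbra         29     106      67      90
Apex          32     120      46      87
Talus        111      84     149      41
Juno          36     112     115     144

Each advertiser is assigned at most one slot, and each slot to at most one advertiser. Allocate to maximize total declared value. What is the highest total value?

Maximum total: $472

Optimal: Apex→Slot 5 ($32), Nimbus→Slot 3 ($147), Talus→Slot 4 ($149), Juno→Slot 7 ($144) — total 32+147+149+144 = $472.
Column-greedy (each slot in turn goes to its best remaining advertiser) gives $463, worse by 9.
Every other assignment is strictly worse.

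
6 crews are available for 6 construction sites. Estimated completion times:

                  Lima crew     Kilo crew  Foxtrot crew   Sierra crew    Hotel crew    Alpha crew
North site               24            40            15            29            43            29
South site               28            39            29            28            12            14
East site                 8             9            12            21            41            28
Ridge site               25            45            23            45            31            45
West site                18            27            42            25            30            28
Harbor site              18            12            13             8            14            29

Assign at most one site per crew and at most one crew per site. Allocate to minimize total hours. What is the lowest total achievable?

This is the linear assignment problem.
Optimal: Lima crew→West site (18 hours), Kilo crew→East site (9 hours), Foxtrot crew→North site (15 hours), Sierra crew→Harbor site (8 hours), Hotel crew→Ridge site (31 hours), Alpha crew→South site (14 hours) — total 18+9+15+8+31+14 = 95 hours.
Row-greedy (each crew in turn takes its cheapest remaining site) gives 117 hours, worse by 22.
Next-best assignment: Lima crew→Ridge site, Kilo crew→East site, Foxtrot crew→North site, Sierra crew→Harbor site, Hotel crew→South site, Alpha crew→West site = 97 hours.
Swapping Kilo crew↔Foxtrot crew (Kilo crew→North site 40 hours, Foxtrot crew→East site 12 hours) adds 28.

Min total: 95 hours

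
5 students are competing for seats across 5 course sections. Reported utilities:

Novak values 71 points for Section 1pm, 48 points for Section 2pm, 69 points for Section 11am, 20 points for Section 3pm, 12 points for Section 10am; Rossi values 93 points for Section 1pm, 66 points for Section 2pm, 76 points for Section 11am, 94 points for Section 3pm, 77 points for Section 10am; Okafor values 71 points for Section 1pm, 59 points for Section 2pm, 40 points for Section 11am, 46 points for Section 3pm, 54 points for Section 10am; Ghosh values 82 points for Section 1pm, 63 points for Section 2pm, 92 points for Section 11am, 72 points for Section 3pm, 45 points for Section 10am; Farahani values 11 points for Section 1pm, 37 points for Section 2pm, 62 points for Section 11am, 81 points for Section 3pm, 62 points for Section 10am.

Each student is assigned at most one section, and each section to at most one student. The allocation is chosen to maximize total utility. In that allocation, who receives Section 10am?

Rossi receives Section 10am.

Treat this as an assignment problem: match each student to one section.
Optimal: Novak→Section 1pm (71 points), Rossi→Section 10am (77 points), Okafor→Section 2pm (59 points), Ghosh→Section 11am (92 points), Farahani→Section 3pm (81 points) — total 71+77+59+92+81 = 380 points.
Next-best assignment: Novak→Section 1pm, Rossi→Section 3pm, Okafor→Section 2pm, Ghosh→Section 11am, Farahani→Section 10am = 378 points.
Swapping Novak↔Okafor (Novak→Section 2pm 48 points, Okafor→Section 1pm 71 points) loses 11.
No other one-to-one assignment exceeds 380 points.
Rossi's own top section is Section 3pm (94 points), but forcing Rossi→Section 3pm and reassigning the rest optimally gives only 378 points — worse by 2.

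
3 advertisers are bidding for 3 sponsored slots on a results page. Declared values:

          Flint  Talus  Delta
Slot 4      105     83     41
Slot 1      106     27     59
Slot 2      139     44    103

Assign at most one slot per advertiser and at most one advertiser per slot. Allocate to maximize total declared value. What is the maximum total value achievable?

This is the linear assignment problem.
Optimal: Flint→Slot 1 ($106), Talus→Slot 4 ($83), Delta→Slot 2 ($103) — total 106+83+103 = $292.
Max-entry greedy (repeatedly take the single best remaining cell) gives $281, worse by 11.
Checked against all permutations: $292 is optimal.

Maximum total: $292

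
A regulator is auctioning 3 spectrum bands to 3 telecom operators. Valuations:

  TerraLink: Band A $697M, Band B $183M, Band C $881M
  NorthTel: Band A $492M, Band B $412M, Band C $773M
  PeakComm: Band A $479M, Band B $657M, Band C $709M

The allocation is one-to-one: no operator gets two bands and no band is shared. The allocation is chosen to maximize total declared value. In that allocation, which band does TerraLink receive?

Treat this as an assignment problem: match each operator to one band.
Optimal: TerraLink→Band A ($697M), NorthTel→Band C ($773M), PeakComm→Band B ($657M) — total 697+773+657 = $2127M.
Row-greedy (each operator in turn takes its best remaining band) gives $2030M, worse by 97.
TerraLink's own top band is Band C ($881M), but forcing TerraLink→Band C and reassigning the rest optimally gives only $2030M — worse by 97.

TerraLink receives Band A.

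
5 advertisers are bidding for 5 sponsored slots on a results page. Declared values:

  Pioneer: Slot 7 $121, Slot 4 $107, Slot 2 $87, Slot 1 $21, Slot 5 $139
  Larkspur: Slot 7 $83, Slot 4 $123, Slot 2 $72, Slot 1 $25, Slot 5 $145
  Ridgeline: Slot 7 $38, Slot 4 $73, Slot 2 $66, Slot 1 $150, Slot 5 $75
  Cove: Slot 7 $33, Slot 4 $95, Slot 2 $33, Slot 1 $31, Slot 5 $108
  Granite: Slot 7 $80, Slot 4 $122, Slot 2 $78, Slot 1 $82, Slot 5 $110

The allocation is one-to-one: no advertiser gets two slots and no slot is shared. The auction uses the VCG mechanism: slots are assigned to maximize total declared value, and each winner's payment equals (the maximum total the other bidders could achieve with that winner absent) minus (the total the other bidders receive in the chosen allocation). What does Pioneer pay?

Efficient allocation: Pioneer→Slot 7 ($121), Larkspur→Slot 5 ($145), Ridgeline→Slot 1 ($150), Cove→Slot 4 ($95), Granite→Slot 2 ($78); total welfare W = $589.
Pioneer receives Slot 7 at value $121, so the others get W − 121 = $468.
Without Pioneer: best allocation of the remaining 4 bidders over all 5 slots is Larkspur→Slot 5 ($145), Ridgeline→Slot 1 ($150), Cove→Slot 4 ($95), Granite→Slot 7 ($80), total $470.
VCG payment = (others' best without Pioneer) − (others' welfare with Pioneer) = 470 − 468 = $2.

Pioneer pays $2.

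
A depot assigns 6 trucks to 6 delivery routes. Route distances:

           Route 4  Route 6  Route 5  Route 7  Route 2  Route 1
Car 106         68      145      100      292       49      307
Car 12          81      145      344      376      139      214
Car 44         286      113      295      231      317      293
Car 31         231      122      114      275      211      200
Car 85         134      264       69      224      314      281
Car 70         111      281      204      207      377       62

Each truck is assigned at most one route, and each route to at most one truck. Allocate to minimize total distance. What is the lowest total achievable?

Treat this as an assignment problem: match each truck to one route.
Optimal: Car 106→Route 2 (49 km), Car 12→Route 4 (81 km), Car 44→Route 7 (231 km), Car 31→Route 6 (122 km), Car 85→Route 5 (69 km), Car 70→Route 1 (62 km) — total 49+81+231+122+69+62 = 614 km.
Column-greedy (each route in turn goes to its cheapest remaining truck) gives 796 km, worse by 182.
Swapping Car 106↔Car 12 (Car 106→Route 4 68 km, Car 12→Route 2 139 km) adds 77.

Minimum total: 614 km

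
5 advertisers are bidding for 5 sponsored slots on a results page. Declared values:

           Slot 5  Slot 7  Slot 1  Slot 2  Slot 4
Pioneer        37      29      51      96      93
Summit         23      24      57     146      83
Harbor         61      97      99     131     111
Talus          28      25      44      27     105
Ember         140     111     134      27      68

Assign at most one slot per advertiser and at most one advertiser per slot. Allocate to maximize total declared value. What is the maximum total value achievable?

Treat this as an assignment problem: match each advertiser to one slot.
Optimal: Pioneer→Slot 1 ($51), Summit→Slot 2 ($146), Harbor→Slot 7 ($97), Talus→Slot 4 ($105), Ember→Slot 5 ($140) — total 51+146+97+105+140 = $539.
Row-greedy (each advertiser in turn takes its best remaining slot) gives $417, worse by 122.
Every other assignment is strictly worse.

Max total: $539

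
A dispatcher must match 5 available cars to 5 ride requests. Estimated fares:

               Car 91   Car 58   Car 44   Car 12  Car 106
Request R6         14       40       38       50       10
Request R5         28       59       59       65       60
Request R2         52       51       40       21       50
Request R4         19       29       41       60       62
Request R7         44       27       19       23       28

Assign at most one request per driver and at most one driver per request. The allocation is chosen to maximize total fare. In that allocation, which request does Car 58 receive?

Car 58 receives Request R2.

Optimal: Car 91→Request R7 ($44), Car 58→Request R2 ($51), Car 44→Request R5 ($59), Car 12→Request R6 ($50), Car 106→Request R4 ($62) — total 44+51+59+50+62 = $266.
Max-entry greedy (repeatedly take the single best remaining cell) gives $238, worse by 28.
Swapping Car 106↔Car 91 (Car 106→Request R7 $28, Car 91→Request R4 $19) loses 59.
Every other assignment is strictly worse.
Car 58's own top request is Request R5 ($59), but forcing Car 58→Request R5 and reassigning the rest optimally gives only $255 — worse by 11.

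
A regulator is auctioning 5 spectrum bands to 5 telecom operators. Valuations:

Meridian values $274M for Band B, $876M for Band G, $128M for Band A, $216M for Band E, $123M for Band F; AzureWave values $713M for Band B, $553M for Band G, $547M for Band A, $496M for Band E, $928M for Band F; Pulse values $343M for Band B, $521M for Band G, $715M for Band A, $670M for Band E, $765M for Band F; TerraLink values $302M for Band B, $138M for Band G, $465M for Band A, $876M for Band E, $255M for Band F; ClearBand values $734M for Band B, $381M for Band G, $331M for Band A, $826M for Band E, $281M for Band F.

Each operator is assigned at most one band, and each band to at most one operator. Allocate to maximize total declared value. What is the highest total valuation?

This is a one-to-one assignment (maximum-weight bipartite matching).
Optimal: Meridian→Band G ($876M), AzureWave→Band F ($928M), Pulse→Band A ($715M), TerraLink→Band E ($876M), ClearBand→Band B ($734M) — total 876+928+715+876+734 = $4129M.
Every other assignment is strictly worse.

Max total: $4129M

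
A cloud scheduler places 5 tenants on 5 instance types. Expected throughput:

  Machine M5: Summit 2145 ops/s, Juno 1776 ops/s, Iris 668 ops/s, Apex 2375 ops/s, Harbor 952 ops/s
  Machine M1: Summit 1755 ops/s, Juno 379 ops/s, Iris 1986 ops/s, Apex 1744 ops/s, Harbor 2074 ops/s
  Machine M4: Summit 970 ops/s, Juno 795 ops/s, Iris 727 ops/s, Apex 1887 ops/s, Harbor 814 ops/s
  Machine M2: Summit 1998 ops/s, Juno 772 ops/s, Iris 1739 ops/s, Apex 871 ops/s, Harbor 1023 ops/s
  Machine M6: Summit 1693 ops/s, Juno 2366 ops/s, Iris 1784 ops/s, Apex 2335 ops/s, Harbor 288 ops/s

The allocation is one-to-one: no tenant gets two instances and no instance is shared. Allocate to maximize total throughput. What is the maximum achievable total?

Max total: 10211 ops/s

Optimal: Summit→Machine M5 (2145 ops/s), Juno→Machine M6 (2366 ops/s), Iris→Machine M2 (1739 ops/s), Apex→Machine M4 (1887 ops/s), Harbor→Machine M1 (2074 ops/s) — total 2145+2366+1739+1887+2074 = 10211 ops/s.
Row-greedy (each tenant in turn takes its best remaining instance) gives 9407 ops/s, worse by 804.
Next-best assignment: Summit→Machine M2, Juno→Machine M6, Iris→Machine M4, Apex→Machine M5, Harbor→Machine M1 = 9540 ops/s.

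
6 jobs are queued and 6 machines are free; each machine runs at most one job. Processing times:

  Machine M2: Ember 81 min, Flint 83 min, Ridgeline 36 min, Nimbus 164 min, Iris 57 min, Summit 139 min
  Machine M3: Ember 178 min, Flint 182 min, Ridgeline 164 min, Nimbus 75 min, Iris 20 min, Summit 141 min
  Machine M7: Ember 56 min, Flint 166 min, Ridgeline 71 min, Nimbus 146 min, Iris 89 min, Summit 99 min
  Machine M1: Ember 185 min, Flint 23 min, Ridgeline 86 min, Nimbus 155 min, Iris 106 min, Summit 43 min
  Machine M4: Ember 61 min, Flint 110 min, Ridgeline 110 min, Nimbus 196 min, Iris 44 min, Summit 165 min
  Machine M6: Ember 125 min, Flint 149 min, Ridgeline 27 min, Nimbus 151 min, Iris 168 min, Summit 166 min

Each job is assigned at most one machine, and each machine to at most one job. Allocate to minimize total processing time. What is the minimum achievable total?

Optimal: Ember→Machine M7 (56 min), Flint→Machine M2 (83 min), Ridgeline→Machine M6 (27 min), Nimbus→Machine M3 (75 min), Iris→Machine M4 (44 min), Summit→Machine M1 (43 min) — total 56+83+27+75+44+43 = 328 min.
Min-entry greedy (repeatedly take the single cheapest remaining cell) gives 461 min, worse by 133.
Every other assignment is strictly worse.

Min total: 328 min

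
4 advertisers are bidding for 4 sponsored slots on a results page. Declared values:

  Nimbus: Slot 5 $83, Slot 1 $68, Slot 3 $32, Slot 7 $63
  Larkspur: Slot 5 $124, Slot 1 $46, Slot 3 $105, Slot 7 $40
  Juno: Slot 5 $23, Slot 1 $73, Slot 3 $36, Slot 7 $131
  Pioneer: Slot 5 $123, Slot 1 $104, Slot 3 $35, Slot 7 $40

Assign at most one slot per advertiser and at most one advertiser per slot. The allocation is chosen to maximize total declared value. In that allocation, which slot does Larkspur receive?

Optimal: Nimbus→Slot 1 ($68), Larkspur→Slot 3 ($105), Juno→Slot 7 ($131), Pioneer→Slot 5 ($123) — total 68+105+131+123 = $427.
Column-greedy (each slot in turn goes to its best remaining advertiser) gives $327, worse by 100.
Next-best assignment: Nimbus→Slot 5, Larkspur→Slot 3, Juno→Slot 7, Pioneer→Slot 1 = $423.
No other one-to-one assignment exceeds $427.
Larkspur's own top slot is Slot 5 ($124), but forcing Larkspur→Slot 5 and reassigning the rest optimally gives only $391 — worse by 36.

Larkspur receives Slot 3.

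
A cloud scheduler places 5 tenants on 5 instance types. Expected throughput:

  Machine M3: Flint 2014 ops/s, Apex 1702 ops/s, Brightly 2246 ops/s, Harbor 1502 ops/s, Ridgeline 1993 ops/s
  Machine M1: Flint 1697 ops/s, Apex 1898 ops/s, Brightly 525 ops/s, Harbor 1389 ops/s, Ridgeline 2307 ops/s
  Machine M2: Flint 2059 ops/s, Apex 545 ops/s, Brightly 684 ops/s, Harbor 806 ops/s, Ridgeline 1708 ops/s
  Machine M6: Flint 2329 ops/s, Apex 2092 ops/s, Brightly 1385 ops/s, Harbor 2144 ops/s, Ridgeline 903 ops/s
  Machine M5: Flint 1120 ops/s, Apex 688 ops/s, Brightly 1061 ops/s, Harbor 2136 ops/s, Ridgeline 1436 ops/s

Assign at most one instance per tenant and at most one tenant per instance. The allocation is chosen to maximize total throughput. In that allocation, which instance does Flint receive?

Flint receives Machine M2.

Optimal: Flint→Machine M2 (2059 ops/s), Apex→Machine M6 (2092 ops/s), Brightly→Machine M3 (2246 ops/s), Harbor→Machine M5 (2136 ops/s), Ridgeline→Machine M1 (2307 ops/s) — total 2059+2092+2246+2136+2307 = 10840 ops/s.
Row-greedy (each tenant in turn takes its best remaining instance) gives 10317 ops/s, worse by 523.
Swapping Brightly↔Apex (Brightly→Machine M6 1385 ops/s, Apex→Machine M3 1702 ops/s) loses 1251.
Every other assignment is strictly worse.
Flint's own top instance is Machine M6 (2329 ops/s), but forcing Flint→Machine M6 and reassigning the rest optimally gives only 10317 ops/s — worse by 523.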